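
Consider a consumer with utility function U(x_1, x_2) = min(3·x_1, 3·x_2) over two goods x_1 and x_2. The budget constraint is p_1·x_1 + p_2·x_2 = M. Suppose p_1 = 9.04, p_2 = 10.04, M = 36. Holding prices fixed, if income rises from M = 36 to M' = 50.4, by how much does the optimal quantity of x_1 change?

With perfect complements, no substitution: consume in ratio x_1:x_2 = 3:3.
Budget: p_1·x_1 + p_2·x_1 = M, so (3·p_1 + 3·p_2)·x_1 = 3·M.
Demand: x_1*(p_1,p_2,M) = 3·M/(3·p_1 + 3·p_2), x_2* = 3·M/(3·p_1 + 3·p_2).
Here 3·9.04 + 3·10.04 = 57.24, giving x_1* = 1.8868.
At M' = 50.4: x_1* = 2.6415. Change: 2.6415 − 1.8868 = 0.7547.

Δx_1* = 0.7547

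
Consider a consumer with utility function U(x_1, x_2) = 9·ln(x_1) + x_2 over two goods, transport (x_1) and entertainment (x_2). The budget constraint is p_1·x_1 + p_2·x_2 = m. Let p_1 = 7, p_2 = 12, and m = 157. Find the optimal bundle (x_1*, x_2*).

x_1* = 15.4286, x_2* = 4.0833

MU_x_1 = 9/x_1, MU_x_2 = 1. Tangency: 9/x_1 = p_1/p_2.
So x_1*(p_1,p_2) = 9·p_2/p_1, independent of income; and x_2* = (m − 9·p_2)/p_2.
At the given prices: x_1* = 9·12/7 = 15.4286, and x_2* = 4.0833.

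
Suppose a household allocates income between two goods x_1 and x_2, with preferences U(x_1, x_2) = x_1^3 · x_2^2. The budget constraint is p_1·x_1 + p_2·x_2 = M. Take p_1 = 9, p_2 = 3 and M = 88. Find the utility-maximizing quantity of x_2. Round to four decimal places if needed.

x_2* = 11.7333

The MRS is (3/2)·x_2/x_1. Set MRS = p_1/p_2.
Rearranging, p_2·x_2 = (2/3)·p_1·x_1. Substituting into the budget gives p_1·x_1·(1 + (2/3)) = M.
Demand: x_1*(p_1,p_2,M) = 0.6·M/p_1 and x_2* = 0.4·M/p_2.
At p_1=9, p_2=3, M=88: x_2* = 0.4·88/3 = 11.7333.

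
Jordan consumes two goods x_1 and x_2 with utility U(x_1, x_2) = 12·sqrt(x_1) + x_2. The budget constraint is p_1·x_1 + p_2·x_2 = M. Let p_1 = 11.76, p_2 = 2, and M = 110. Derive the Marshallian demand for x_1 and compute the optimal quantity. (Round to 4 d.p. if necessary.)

Solve: √x_1 = 6·p_2/p_1, so x_1*(p_1,p_2) = (6·p_2/p_1)², and x_2* = (M − p_1·x_1*)/p_2.
Plugging in: x_1* = (6·2/11.76)² = 1.0412.

x_1* = 1.0412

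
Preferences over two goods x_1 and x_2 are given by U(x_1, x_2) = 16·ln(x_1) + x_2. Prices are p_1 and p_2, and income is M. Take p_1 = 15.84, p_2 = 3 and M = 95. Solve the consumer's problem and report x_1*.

x_1* = 3.0303

MU_x_1 = 16/x_1, MU_x_2 = 1. Tangency: 16/x_1 = p_1/p_2.
So x_1*(p_1,p_2) = 16·p_2/p_1, independent of income; and x_2* = (M − 16·p_2)/p_2.
At the given prices: x_1* = 16·3/15.84 = 3.0303.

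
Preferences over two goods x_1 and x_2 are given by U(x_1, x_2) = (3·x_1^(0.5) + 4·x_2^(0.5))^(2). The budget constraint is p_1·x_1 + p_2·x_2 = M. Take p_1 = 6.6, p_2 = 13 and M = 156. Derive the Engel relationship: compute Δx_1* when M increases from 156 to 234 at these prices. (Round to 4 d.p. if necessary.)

MRS = MU_x_1/MU_x_2 = (3/4)·(x_2/x_1)^(0.5). Set equal to p_1/p_2.
Hence x_2/x_1 = ((4/3)·p_1/p_2)^(1/(0.5)), i.e. raised to the 2 power.
With the ratio pinned down, the budget gives x_1* = M/(p_1 + p_2·(x_2/x_1)) and x_2* = (x_2/x_1)·x_1*.
Numerically x_2/x_1 = 0.458225, so x_1* = 156/(6.6 + 13·0.458225) = 12.4234.
At M' = 234: x_1* = 18.6351. Change: 18.6351 − 12.4234 = 6.2117.

Δx_1* = 6.2117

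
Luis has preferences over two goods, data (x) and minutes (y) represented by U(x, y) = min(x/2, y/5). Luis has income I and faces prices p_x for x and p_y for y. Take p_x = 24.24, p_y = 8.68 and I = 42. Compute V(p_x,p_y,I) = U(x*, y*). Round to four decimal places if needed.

Leontief preferences: the optimum is at the kink where x/2 = y/5, i.e. y = (5/2)·x.
Budget: p_x·x + p_y·(5/2)·x = I, so (2·p_x + 5·p_y)·x = 2·I.
Demand: x*(p_x,p_y,I) = 2·I/(2·p_x + 5·p_y), y* = 5·I/(2·p_x + 5·p_y).
Here 2·24.24 + 5·8.68 = 91.88, giving x* = 0.9142 and y* = 2.2856.
Utility at the optimum: U(0.9142, 2.2856) = 0.4571.

V = 0.4571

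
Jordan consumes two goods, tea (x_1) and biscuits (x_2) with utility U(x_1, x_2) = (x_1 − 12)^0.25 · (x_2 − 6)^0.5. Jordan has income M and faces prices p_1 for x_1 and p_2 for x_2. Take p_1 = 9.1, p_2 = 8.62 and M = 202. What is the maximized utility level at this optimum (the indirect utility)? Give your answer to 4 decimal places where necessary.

Discretionary income = 202 − 12·9.1 − 6·8.62 = 41.08; x_1* = 12 + 1/3·41.08/9.1 = 13.5048; x_2* = 6 + 2/3·41.08/8.62 = 9.1771.
Utility at the optimum: U(13.5048, 9.1771) = 1.9742.

V = 1.9742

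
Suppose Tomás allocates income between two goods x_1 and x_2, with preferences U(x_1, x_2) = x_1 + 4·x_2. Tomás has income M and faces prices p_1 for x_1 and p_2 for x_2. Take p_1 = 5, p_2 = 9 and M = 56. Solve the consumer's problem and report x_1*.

x_1* = 0

x_2 gives more utility per dollar, so spend all income on x_2: x_2* = M/p_2, x_1* = 0.
Numerically: x_1* = 0, x_2* = 6.2222.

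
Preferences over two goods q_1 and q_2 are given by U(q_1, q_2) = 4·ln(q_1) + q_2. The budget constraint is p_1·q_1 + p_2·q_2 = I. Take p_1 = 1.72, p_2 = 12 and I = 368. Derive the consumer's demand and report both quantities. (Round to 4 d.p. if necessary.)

q_1* = 27.907, q_2* = 26.6667

MU_q_1 = 4/q_1, MU_q_2 = 1. Tangency: 4/q_1 = p_1/p_2.
So q_1*(p_1,p_2) = 4·p_2/p_1, independent of income; and q_2* = (I − 4·p_2)/p_2.
At the given prices: q_1* = 4·12/1.72 = 27.907, and q_2* = 26.6667.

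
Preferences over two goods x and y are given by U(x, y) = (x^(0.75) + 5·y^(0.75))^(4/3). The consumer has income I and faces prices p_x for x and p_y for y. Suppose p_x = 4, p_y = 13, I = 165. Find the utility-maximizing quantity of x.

x* = 2.1477

From the CES first-order condition, (1/5)·(y/x)^(0.25) = p_x/p_y.
Hence y/x = (5·p_x/p_y)^(1/(0.25)), i.e. raised to the 4 power.
Substitute y = (y/x)·x into the budget: x* = I/(p_x + p_y·(y/x)).
Numerically y/x = 5.602045, so x* = 165/(4 + 13·5.602045) = 2.1477.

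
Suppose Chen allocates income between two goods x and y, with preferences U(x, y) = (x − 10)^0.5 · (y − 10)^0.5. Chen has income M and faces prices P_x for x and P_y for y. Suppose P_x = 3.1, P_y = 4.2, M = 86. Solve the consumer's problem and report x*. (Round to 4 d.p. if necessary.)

x* = 12.0968

Substituting into the budget: x* = 10 + 0.5·(M − 10·P_x − 10·P_y)/P_x, and y* = 10 + 0.5·(…)/P_y.
Discretionary income = 86 − 10·3.1 − 10·4.2 = 13; x* = 10 + 0.5·13/3.1 = 12.0968.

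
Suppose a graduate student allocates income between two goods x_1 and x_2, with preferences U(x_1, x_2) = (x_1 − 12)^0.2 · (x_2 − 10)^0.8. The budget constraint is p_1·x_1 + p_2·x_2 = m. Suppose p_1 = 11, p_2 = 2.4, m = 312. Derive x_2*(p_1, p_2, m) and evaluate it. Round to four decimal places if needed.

x_2* = 62

Let x_1' = x_1−12, x_2' = x_2−10. MRS = (1/4)·x_2'/x_1' = p_1/p_2.
After buying the subsistence bundle (12, 10), a share 0.2 of the remaining income goes to x_1: x_1* = 12 + 0.2·(m − 12p_1 − 10p_2)/p_1.
Discretionary income = 312 − 12·11 − 10·2.4 = 156; x_2* = 10 + 0.8·156/2.4 = 62.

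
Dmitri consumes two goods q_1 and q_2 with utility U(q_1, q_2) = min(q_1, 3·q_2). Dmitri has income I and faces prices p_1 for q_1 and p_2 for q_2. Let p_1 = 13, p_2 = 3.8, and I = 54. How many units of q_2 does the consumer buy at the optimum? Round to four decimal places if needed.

Leontief preferences: the optimum is at the kink where q_1/3 = q_2/1, i.e. q_2 = (1/3)·q_1.
Budget: p_1·q_1 + p_2·(1/3)·q_1 = I, so (3·p_1 + p_2)·q_1 = 3·I.
Demand: q_1*(p_1,p_2,I) = 3·I/(3·p_1 + p_2), q_2* = I/(3·p_1 + p_2).
Here 3·13 + 3.8 = 42.8, giving q_2* = 1.2617.

q_2* = 1.2617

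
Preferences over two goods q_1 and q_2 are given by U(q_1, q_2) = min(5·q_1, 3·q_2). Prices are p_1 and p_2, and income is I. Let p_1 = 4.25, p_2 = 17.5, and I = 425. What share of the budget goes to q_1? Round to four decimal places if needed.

share on q_1 = 0.1272

With perfect complements, no substitution: consume in ratio q_1:q_2 = 3:5.
Budget: p_1·q_1 + p_2·(5/3)·q_1 = I, so (3·p_1 + 5·p_2)·q_1 = 3·I.
Demand: q_1*(p_1,p_2,I) = 3·I/(3·p_1 + 5·p_2), q_2* = 5·I/(3·p_1 + 5·p_2).
Here 3·4.25 + 5·17.5 = 100.25, giving q_1* = 12.7182 and q_2* = 21.197.
Expenditure on q_1: 4.25·12.7182 = 54.0524; share = 0.1272.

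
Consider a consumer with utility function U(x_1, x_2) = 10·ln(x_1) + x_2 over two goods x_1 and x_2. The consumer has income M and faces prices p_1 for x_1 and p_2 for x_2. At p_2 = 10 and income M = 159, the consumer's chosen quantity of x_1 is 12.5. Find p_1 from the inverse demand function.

Set MRS = p_1/p_2: (10/x_1)/1 = p_1/p_2.
So x_1*(p_1,p_2) = 10·p_2/p_1, independent of income; and x_2* = (M − 10·p_2)/p_2.
Set x_1* = 12.5 in the demand function and solve for p_1: p_1 = 8.

p_1 = 8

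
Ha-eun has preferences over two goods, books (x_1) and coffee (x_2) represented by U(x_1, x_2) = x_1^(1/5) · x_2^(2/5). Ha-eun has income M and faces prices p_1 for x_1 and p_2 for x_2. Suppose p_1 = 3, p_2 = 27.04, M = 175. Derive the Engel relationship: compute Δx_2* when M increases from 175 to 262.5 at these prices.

MU_x_1/MU_x_2 = (0.2·x_2)/(0.4·x_1); tangency sets this equal to p_1/p_2.
So 0.2·p_2·x_2 = 0.4·p_1·x_1; combined with the budget, a share 1/3 of income goes to x_1.
Demand: x_1*(p_1,p_2,M) = 1/3·M/p_1 and x_2* = 2/3·M/p_2.
At p_1=3, p_2=27.04, M=175: x_2* = 2/3·175/27.04 = 4.3146.
At M' = 262.5: x_2* = 6.4719. Change: 6.4719 − 4.3146 = 2.1573.

Δx_2* = 2.1573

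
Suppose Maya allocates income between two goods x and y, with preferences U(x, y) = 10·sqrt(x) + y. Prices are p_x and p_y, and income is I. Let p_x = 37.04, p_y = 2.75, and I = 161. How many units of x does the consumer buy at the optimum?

Utility is quasi-linear in y; the FOC for x is 5/√x = p_x/p_y.
Solve: √x = 5·p_y/p_x, so x*(p_x,p_y) = (5·p_y/p_x)², and y* = (I − p_x·x*)/p_y.
Plugging in: x* = (5·2.75/37.04)² = 0.1378.

x* = 0.1378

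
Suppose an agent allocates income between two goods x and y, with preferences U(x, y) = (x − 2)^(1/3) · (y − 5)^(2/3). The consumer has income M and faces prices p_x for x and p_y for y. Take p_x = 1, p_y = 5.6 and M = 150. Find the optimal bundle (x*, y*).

Let x' = x−2, y' = y−5. MRS = (1/2)·y'/x' = p_x/p_y.
After buying the subsistence bundle (2, 5), a share 1/3 of the remaining income goes to x: x* = 2 + 1/3·(M − 2p_x − 5p_y)/p_x.
Discretionary income = 150 − 2·1 − 5·5.6 = 120; x* = 2 + 1/3·120/1 = 42; y* = 5 + 2/3·120/5.6 = 19.2857.

x* = 42, y* = 19.2857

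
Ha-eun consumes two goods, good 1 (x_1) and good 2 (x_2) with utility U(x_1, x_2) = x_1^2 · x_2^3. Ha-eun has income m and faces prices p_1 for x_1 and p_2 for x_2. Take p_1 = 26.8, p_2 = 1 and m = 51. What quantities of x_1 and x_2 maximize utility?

The MRS is (2/3)·x_2/x_1. Set MRS = p_1/p_2.
Rearranging, p_2·x_2 = (3/2)·p_1·x_1. Substituting into the budget gives p_1·x_1·(1 + (3/2)) = m.
Demand: x_1*(p_1,p_2,m) = 0.4·m/p_1 and x_2* = 0.6·m/p_2.
At p_1=26.8, p_2=1, m=51: x_1* = 0.4·51/26.8 = 0.7612, x_2* = 30.6.

x_1* = 0.7612, x_2* = 30.6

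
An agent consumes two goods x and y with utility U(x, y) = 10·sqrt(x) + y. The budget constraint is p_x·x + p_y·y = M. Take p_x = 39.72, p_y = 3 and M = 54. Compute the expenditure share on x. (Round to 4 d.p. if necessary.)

share on x = 0.1049

MU_x = 5/√x, MU_y = 1. Tangency: 5/√x = p_x/p_y.
Thus x* = (5·p_y/p_x)² — independent of M — with the rest of income spent on y.
Plugging in: x* = (5·3/39.72)² = 0.1426, y* = 16.1118.
Expenditure on x: 39.72·0.1426 = 5.6647; share = 0.1049.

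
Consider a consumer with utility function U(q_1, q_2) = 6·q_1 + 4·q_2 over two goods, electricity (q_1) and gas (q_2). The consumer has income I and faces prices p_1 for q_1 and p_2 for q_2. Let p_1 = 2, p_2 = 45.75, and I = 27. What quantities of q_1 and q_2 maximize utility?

Perfect substitutes: compare marginal utility per dollar. 6/p_1 vs 4/p_2 → 3 vs 0.0874.
q_1 gives more utility per dollar, so spend all income on q_1: q_1* = I/p_1, q_2* = 0.
Numerically: q_1* = 13.5, q_2* = 0.

q_1* = 13.5, q_2* = 0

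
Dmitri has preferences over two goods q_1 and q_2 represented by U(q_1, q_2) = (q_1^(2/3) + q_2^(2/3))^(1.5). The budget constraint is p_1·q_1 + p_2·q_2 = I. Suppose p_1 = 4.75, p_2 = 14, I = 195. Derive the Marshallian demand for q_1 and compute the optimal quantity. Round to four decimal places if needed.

q_1* = 36.8147

MRS = MU_q_1/MU_q_2 = (q_2/q_1)^(1/3). Set equal to p_1/p_2.
Solve for the ratio: q_2/q_1 = [p_1/p_2]^(3).
With the ratio pinned down, the budget gives q_1* = I/(p_1 + p_2·(q_2/q_1)) and q_2* = (q_2/q_1)·q_1*.
Numerically q_2/q_1 = 0.039057, so q_1* = 195/(4.75 + 14·0.039057) = 36.8147.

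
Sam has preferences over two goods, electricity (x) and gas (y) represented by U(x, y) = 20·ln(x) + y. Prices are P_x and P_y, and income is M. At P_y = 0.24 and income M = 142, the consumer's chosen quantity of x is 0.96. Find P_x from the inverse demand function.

P_x = 5

Set MRS = P_x/P_y: (20/x)/1 = P_x/P_y.
So x*(P_x,P_y) = 20·P_y/P_x, independent of income; and y* = (M − 20·P_y)/P_y.
Set x* = 0.96 in the demand function and solve for P_x: P_x = 5.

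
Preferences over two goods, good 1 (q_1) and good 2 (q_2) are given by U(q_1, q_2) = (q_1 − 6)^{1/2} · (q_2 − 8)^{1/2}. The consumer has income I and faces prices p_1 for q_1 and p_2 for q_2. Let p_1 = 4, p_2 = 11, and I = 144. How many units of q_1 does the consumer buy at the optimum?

After buying the subsistence bundle (6, 8), a share 0.5 of the remaining income goes to q_1: q_1* = 6 + 0.5·(I − 6p_1 − 8p_2)/p_1.
Discretionary income = 144 − 6·4 − 8·11 = 32; q_1* = 6 + 0.5·32/4 = 10.

q_1* = 10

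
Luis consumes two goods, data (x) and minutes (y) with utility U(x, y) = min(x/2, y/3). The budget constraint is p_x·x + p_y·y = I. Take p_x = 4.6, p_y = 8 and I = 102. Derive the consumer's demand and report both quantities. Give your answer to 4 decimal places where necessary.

With perfect complements, no substitution: consume in ratio x:y = 2:3.
Budget: p_x·x + p_y·(3/2)·x = I, so (2·p_x + 3·p_y)·x = 2·I.
Demand: x*(p_x,p_y,I) = 2·I/(2·p_x + 3·p_y), y* = 3·I/(2·p_x + 3·p_y).
Here 2·4.6 + 3·8 = 33.2, giving x* = 6.1446 and y* = 9.2169.

x* = 6.1446, y* = 9.2169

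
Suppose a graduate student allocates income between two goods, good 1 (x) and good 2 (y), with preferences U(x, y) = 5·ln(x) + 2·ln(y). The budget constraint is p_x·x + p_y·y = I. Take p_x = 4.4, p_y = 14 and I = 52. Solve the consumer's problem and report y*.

y* = 1.0612

Demand: x*(p_x,p_y,I) = 5/7·I/p_x and y* = 2/7·I/p_y.
At p_x=4.4, p_y=14, I=52: y* = 2/7·52/14 = 1.0612.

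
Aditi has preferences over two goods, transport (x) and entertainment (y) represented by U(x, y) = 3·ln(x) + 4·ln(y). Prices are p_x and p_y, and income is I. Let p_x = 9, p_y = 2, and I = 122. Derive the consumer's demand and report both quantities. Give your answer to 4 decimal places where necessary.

Demand: x*(p_x,p_y,I) = 3/7·I/p_x and y* = 4/7·I/p_y.
At p_x=9, p_y=2, I=122: x* = 3/7·122/9 = 5.8095, y* = 34.8571.

x* = 5.8095, y* = 34.8571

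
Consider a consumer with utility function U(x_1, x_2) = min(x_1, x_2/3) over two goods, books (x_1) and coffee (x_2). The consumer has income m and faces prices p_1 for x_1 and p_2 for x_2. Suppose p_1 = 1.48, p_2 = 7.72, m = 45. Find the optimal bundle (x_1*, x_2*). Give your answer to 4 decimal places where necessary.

With perfect complements, no substitution: consume in ratio x_1:x_2 = 1:3.
Budget: p_1·x_1 + p_2·3·x_1 = m, so (p_1 + 3·p_2)·x_1 = m.
Demand: x_1*(p_1,p_2,m) = m/(p_1 + 3·p_2), x_2* = 3·m/(p_1 + 3·p_2).
Here 1.48 + 3·7.72 = 24.64, giving x_1* = 1.8263 and x_2* = 5.4789.

x_1* = 1.8263, x_2* = 5.4789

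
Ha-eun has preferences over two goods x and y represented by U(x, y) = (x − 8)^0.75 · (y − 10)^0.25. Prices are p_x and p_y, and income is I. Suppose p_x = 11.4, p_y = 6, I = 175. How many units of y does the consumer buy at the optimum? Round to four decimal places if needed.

y* = 10.9917

Let x' = x−8, y' = y−10. MRS = 3·y'/x' = p_x/p_y.
After buying the subsistence bundle (8, 10), a share 0.75 of the remaining income goes to x: x* = 8 + 0.75·(I − 8p_x − 10p_y)/p_x.
Discretionary income = 175 − 8·11.4 − 10·6 = 23.8; y* = 10 + 0.25·23.8/6 = 10.9917.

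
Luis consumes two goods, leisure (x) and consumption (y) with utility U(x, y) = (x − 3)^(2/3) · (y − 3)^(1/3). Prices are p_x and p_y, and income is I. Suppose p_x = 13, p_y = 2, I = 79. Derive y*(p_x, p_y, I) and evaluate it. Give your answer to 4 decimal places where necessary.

Substituting into the budget: x* = 3 + 2/3·(I − 3·p_x − 3·p_y)/p_x, and y* = 3 + 1/3·(…)/p_y.
Discretionary income = 79 − 3·13 − 3·2 = 34; y* = 3 + 1/3·34/2 = 8.6667.

y* = 8.6667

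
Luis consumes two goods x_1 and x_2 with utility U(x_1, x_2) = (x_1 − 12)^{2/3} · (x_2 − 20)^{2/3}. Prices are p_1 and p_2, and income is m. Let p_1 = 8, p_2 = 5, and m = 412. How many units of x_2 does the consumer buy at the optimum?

x_2* = 41.6

Substituting into the budget: x_1* = 12 + 0.5·(m − 12·p_1 − 20·p_2)/p_1, and x_2* = 20 + 0.5·(…)/p_2.
Discretionary income = 412 − 12·8 − 20·5 = 216; x_2* = 20 + 0.5·216/5 = 41.6.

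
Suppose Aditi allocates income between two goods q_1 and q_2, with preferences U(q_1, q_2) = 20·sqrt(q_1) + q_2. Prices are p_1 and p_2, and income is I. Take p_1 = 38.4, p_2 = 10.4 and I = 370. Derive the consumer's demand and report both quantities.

Set MRS = p_1/p_2: 10·q_1^(−1/2) = p_1/p_2.
Thus q_1* = (10·p_2/p_1)² — independent of I — with the rest of income spent on q_2.
Plugging in: q_1* = (10·10.4/38.4)² = 7.3351, q_2* = 8.4936.

q_1* = 7.3351, q_2* = 8.4936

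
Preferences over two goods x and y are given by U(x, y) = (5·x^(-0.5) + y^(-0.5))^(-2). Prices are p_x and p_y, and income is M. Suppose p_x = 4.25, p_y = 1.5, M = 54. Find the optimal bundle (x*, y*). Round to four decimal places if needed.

From the CES first-order condition, 5·(y/x)^(1.5) = p_x/p_y.
Solve for the ratio: y/x = [(1/5)·p_x/p_y]^(2/3).
Substitute y = (y/x)·x into the budget: x* = M/(p_x + p_y·(y/x)).
Numerically y/x = 0.684781, so x* = 54/(4.25 + 1.5·0.684781) = 10.2328 and y* = 0.684781·10.2328 = 7.0072.

x* = 10.2328, y* = 7.0072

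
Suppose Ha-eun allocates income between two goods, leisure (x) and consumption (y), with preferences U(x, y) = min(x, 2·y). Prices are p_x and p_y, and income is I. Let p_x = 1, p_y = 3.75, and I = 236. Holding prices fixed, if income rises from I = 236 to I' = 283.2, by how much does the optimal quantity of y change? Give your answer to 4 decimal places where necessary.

With perfect complements, no substitution: consume in ratio x:y = 2:1.
Budget: p_x·x + p_y·(1/2)·x = I, so (2·p_x + p_y)·x = 2·I.
Demand: x*(p_x,p_y,I) = 2·I/(2·p_x + p_y), y* = I/(2·p_x + p_y).
Here 2·1 + 3.75 = 5.75, giving y* = 41.0435.
At I' = 283.2: y* = 49.2522. Change: 49.2522 − 41.0435 = 8.2087.

Δy* = 8.2087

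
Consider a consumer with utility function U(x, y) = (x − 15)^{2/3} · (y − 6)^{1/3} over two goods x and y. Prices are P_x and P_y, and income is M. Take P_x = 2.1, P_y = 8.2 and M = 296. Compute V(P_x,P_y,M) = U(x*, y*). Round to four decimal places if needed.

MRS = 2·(y−6)/(x−15). Tangency with P_x/P_y gives y−6 = (1/2)·(P_x/P_y)·(x−15).
Substituting into the budget: x* = 15 + 2/3·(M − 15·P_x − 6·P_y)/P_x, and y* = 6 + 1/3·(…)/P_y.
Discretionary income = 296 − 15·2.1 − 6·8.2 = 215.3; x* = 15 + 2/3·215.3/2.1 = 83.3492; y* = 6 + 1/3·215.3/8.2 = 14.752.
Utility at the optimum: U(83.3492, 14.752) = 34.4502.

V = 34.4502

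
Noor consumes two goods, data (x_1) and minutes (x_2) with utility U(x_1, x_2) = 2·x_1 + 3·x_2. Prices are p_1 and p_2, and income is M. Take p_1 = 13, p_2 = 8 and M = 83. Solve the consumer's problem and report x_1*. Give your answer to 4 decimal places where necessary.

Perfect substitutes: compare marginal utility per dollar. 2/p_1 vs 3/p_2 → 0.1538 vs 0.375.
x_2 gives more utility per dollar, so spend all income on x_2: x_2* = M/p_2, x_1* = 0.
Numerically: x_1* = 0, x_2* = 10.375.

x_1* = 0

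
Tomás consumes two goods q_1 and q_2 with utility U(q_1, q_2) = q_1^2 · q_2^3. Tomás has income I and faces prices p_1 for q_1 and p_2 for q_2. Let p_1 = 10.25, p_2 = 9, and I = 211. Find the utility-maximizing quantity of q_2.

The MRS is (2/3)·q_2/q_1. Set MRS = p_1/p_2.
Rearranging, p_2·q_2 = (3/2)·p_1·q_1. Substituting into the budget gives p_1·q_1·(1 + (3/2)) = I.
Demand: q_1*(p_1,p_2,I) = 0.4·I/p_1 and q_2* = 0.6·I/p_2.
At p_1=10.25, p_2=9, I=211: q_2* = 0.6·211/9 = 14.0667.

q_2* = 14.0667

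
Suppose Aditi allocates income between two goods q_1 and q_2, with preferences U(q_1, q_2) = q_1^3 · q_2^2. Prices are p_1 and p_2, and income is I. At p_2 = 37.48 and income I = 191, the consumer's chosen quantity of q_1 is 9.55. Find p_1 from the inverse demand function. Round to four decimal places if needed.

MU_q_1/MU_q_2 = (3·q_2)/(2·q_1); tangency sets this equal to p_1/p_2.
Rearranging, p_2·q_2 = (2/3)·p_1·q_1. Substituting into the budget gives p_1·q_1·(1 + (2/3)) = I.
Demand: q_1*(p_1,p_2,I) = 0.6·I/p_1 and q_2* = 0.4·I/p_2.
Set q_1* = 9.55 in the demand function and solve for p_1: p_1 = 12.

p_1 = 12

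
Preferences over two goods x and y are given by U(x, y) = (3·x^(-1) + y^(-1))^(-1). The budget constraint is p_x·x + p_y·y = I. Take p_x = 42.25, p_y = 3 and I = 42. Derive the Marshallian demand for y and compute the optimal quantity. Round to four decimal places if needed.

y* = 1.8667

Substitute y = (y/x)·x into the budget: x* = I/(p_x + p_y·(y/x)).
Numerically y/x = 2.166667, so x* = 42/(42.25 + 3·2.166667) = 0.8615 and y* = 2.166667·0.8615 = 1.8667.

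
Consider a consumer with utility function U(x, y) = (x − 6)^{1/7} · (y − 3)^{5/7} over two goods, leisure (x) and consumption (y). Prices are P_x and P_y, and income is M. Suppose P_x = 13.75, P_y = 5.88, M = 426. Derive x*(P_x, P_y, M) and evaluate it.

x* = 9.9498

This is Cobb-Douglas in (x−6, y−3): tangency gives 1/7·P_y·(y−3) = 5/7·P_x·(x−6).
Substituting into the budget: x* = 6 + 1/6·(M − 6·P_x − 3·P_y)/P_x, and y* = 3 + 5/6·(…)/P_y.
Discretionary income = 426 − 6·13.75 − 3·5.88 = 325.86; x* = 6 + 1/6·325.86/13.75 = 9.9498.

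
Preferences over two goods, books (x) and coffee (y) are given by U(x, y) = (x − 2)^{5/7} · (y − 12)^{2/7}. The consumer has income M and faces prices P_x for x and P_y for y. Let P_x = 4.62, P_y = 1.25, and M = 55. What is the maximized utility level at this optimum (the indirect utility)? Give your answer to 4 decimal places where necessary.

V = 5.3178

Let x' = x−2, y' = y−12. MRS = (5/2)·y'/x' = P_x/P_y.
Substituting into the budget: x* = 2 + 5/7·(M − 2·P_x − 12·P_y)/P_x, and y* = 12 + 2/7·(…)/P_y.
Discretionary income = 55 − 2·4.62 − 12·1.25 = 30.76; x* = 2 + 5/7·30.76/4.62 = 6.7557; y* = 12 + 2/7·30.76/1.25 = 19.0309.
Utility at the optimum: U(6.7557, 19.0309) = 5.3178.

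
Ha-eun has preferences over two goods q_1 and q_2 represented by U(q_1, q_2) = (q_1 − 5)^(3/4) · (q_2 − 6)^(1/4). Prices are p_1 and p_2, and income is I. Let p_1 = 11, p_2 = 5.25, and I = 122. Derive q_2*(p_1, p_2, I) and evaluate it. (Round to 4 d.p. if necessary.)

q_2* = 7.6905

Let q_1' = q_1−5, q_2' = q_2−6. MRS = 3·q_2'/q_1' = p_1/p_2.
Substituting into the budget: q_1* = 5 + 0.75·(I − 5·p_1 − 6·p_2)/p_1, and q_2* = 6 + 0.25·(…)/p_2.
Discretionary income = 122 − 5·11 − 6·5.25 = 35.5; q_2* = 6 + 0.25·35.5/5.25 = 7.6905.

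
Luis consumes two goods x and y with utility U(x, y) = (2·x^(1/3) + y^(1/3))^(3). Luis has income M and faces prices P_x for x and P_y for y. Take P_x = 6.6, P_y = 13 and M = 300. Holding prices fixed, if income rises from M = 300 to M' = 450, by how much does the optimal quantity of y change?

Δy* = 2.3218

MU_x ∝ 2·x^(-2/3), MU_y ∝ y^(-2/3), so MRS = 2·(y/x)^(2/3) = P_x/P_y.
Hence y/x = ((1/2)·P_x/P_y)^(1/(2/3)), i.e. raised to the 1.5 power.
Substitute y = (y/x)·x into the budget: x* = M/(P_x + P_y·(y/x)).
Numerically y/x = 0.127896, so x* = 300/(6.6 + 13·0.127896) = 36.308 and y* = 0.127896·36.308 = 4.6436.
At M' = 450: y* = 6.9655. Change: 6.9655 − 4.6436 = 2.3218.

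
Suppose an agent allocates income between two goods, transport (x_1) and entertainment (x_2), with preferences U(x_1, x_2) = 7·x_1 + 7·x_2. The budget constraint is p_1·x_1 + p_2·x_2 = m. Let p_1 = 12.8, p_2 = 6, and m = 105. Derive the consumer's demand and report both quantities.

Linear utility — the consumer picks whichever good has higher MU/price: 7/12.8 = 0.5469 vs 7/6 = 1.1667.
x_2 gives more utility per dollar, so spend all income on x_2: x_2* = m/p_2, x_1* = 0.
Numerically: x_1* = 0, x_2* = 17.5.

x_1* = 0, x_2* = 17.5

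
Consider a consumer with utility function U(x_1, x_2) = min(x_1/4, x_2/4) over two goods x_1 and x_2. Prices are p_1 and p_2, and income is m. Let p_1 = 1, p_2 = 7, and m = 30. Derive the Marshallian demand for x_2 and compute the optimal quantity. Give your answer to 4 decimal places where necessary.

x_2* = 3.75

With perfect complements, no substitution: consume in ratio x_1:x_2 = 4:4.
Budget: p_1·x_1 + p_2·x_1 = m, so (4·p_1 + 4·p_2)·x_1 = 4·m.
Demand: x_1*(p_1,p_2,m) = 4·m/(4·p_1 + 4·p_2), x_2* = 4·m/(4·p_1 + 4·p_2).
Here 4·1 + 4·7 = 32, giving x_2* = 3.75.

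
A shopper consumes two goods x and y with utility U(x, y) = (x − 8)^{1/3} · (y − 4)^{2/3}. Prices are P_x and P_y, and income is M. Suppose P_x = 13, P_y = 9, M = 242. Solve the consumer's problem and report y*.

Let x' = x−8, y' = y−4. MRS = (1/2)·y'/x' = P_x/P_y.
After buying the subsistence bundle (8, 4), a share 1/3 of the remaining income goes to x: x* = 8 + 1/3·(M − 8P_x − 4P_y)/P_x.
Discretionary income = 242 − 8·13 − 4·9 = 102; y* = 4 + 2/3·102/9 = 11.5556.

y* = 11.5556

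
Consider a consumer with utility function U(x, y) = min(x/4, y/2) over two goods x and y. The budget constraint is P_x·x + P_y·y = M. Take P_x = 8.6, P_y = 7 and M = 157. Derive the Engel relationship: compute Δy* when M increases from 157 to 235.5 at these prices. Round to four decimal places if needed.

With perfect complements, no substitution: consume in ratio x:y = 4:2.
Budget: P_x·x + P_y·(1/2)·x = M, so (4·P_x + 2·P_y)·x = 4·M.
Demand: x*(P_x,P_y,M) = 4·M/(4·P_x + 2·P_y), y* = 2·M/(4·P_x + 2·P_y).
Here 4·8.6 + 2·7 = 48.4, giving y* = 6.4876.
At M' = 235.5: y* = 9.7314. Change: 9.7314 − 6.4876 = 3.2438.

Δy* = 3.2438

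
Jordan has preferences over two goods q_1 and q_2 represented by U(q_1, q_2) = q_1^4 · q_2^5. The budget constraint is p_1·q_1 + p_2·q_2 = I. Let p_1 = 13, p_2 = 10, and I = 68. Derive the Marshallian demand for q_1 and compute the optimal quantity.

The MRS is (4/5)·q_2/q_1. Set MRS = p_1/p_2.
Rearranging, p_2·q_2 = (5/4)·p_1·q_1. Substituting into the budget gives p_1·q_1·(1 + (5/4)) = I.
Demand: q_1*(p_1,p_2,I) = 4/9·I/p_1 and q_2* = 5/9·I/p_2.
At p_1=13, p_2=10, I=68: q_1* = 4/9·68/13 = 2.3248.

q_1* = 2.3248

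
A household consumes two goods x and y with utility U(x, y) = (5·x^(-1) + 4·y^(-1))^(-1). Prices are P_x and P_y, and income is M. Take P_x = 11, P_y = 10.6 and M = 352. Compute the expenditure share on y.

With the ratio pinned down, the budget gives x* = M/(P_x + P_y·(y/x)) and y* = (y/x)·x*.
Numerically y/x = 0.911147, so x* = 352/(11 + 10.6·0.911147) = 17.0393 and y* = 0.911147·17.0393 = 15.5253.
Expenditure on y: 10.6·15.5253 = 164.568; share = 0.4675.

share on y = 0.4675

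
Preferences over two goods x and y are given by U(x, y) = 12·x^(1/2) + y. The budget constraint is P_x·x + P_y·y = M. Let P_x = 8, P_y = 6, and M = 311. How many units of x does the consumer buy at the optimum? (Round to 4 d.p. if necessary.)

x* = 20.25

Set MRS = P_x/P_y: 6·x^(−1/2) = P_x/P_y.
Solve: √x = 6·P_y/P_x, so x*(P_x,P_y) = (6·P_y/P_x)², and y* = (M − P_x·x*)/P_y.
Plugging in: x* = (6·6/8)² = 20.25.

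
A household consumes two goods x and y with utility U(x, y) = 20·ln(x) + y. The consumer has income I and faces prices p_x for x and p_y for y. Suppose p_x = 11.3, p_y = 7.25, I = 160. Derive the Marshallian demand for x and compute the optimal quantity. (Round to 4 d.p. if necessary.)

x* = 12.8319

Set MRS = p_x/p_y: (20/x)/1 = p_x/p_y.
So x*(p_x,p_y) = 20·p_y/p_x, independent of income; and y* = (I − 20·p_y)/p_y.
At the given prices: x* = 20·7.25/11.3 = 12.8319.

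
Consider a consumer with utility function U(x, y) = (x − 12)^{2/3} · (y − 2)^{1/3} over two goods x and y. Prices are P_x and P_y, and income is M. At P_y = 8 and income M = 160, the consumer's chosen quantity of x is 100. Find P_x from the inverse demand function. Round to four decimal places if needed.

P_x = 1

MRS = 2·(y−2)/(x−12). Tangency with P_x/P_y gives y−2 = (1/2)·(P_x/P_y)·(x−12).
Substituting into the budget: x* = 12 + 2/3·(M − 12·P_x − 2·P_y)/P_x, and y* = 2 + 1/3·(…)/P_y.
Set x* = 100 in the demand function and solve for P_x: P_x = 1.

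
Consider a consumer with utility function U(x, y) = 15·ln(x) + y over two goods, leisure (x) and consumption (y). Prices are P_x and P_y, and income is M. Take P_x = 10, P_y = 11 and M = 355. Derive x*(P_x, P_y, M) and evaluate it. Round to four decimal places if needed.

MU_x = 15/x, MU_y = 1. Tangency: 15/x = P_x/P_y.
So x*(P_x,P_y) = 15·P_y/P_x, independent of income; and y* = (M − 15·P_y)/P_y.
At the given prices: x* = 15·11/10 = 16.5.

x* = 16.5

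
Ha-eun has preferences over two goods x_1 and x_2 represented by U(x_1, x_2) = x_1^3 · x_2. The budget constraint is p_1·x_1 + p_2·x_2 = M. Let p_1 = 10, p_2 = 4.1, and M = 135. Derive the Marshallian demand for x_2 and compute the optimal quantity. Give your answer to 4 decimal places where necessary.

x_2* = 8.2317

The MRS is 3·x_2/x_1. Set MRS = p_1/p_2.
So 3·p_2·x_2 = p_1·x_1; combined with the budget, a share 0.75 of income goes to x_1.
Demand: x_1*(p_1,p_2,M) = 0.75·M/p_1 and x_2* = 0.25·M/p_2.
At p_1=10, p_2=4.1, M=135: x_2* = 0.25·135/4.1 = 8.2317.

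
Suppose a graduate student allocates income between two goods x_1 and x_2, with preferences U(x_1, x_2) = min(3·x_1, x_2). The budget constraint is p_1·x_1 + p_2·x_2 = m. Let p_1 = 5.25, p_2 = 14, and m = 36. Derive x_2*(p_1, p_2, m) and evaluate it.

x_2* = 2.2857

Here 5.25 + 3·14 = 47.25, giving x_2* = 2.2857.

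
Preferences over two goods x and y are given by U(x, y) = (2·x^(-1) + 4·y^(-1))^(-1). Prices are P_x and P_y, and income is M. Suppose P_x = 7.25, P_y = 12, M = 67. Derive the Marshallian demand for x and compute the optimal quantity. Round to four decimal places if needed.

x* = 3.2777

From the CES first-order condition, (1/2)·(y/x)^(2) = P_x/P_y.
Solve for the ratio: y/x = [2·P_x/P_y]^(0.5).
Substitute y = (y/x)·x into the budget: x* = M/(P_x + P_y·(y/x)).
Numerically y/x = 1.099242, so x* = 67/(7.25 + 12·1.099242) = 3.2777.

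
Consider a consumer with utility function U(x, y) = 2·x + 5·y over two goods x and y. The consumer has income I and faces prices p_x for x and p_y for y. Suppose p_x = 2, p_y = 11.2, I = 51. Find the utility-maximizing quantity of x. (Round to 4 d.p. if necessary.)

x* = 25.5

x gives more utility per dollar, so spend all income on x: x* = I/p_x, y* = 0.
Numerically: x* = 25.5, y* = 0.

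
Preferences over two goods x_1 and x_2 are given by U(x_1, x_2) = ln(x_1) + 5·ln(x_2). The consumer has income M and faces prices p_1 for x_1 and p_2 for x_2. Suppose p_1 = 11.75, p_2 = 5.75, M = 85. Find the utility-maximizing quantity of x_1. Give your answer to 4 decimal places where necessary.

Demand: x_1*(p_1,p_2,M) = 1/6·M/p_1 and x_2* = 5/6·M/p_2.
At p_1=11.75, p_2=5.75, M=85: x_1* = 1/6·85/11.75 = 1.2057.

x_1* = 1.2057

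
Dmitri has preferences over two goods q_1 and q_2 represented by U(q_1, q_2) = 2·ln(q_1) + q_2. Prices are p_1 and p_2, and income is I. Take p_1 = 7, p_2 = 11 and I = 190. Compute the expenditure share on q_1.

share on q_1 = 0.1158

Set MRS = p_1/p_2: (2/q_1)/1 = p_1/p_2.
So q_1*(p_1,p_2) = 2·p_2/p_1, independent of income; and q_2* = (I − 2·p_2)/p_2.
At the given prices: q_1* = 2·11/7 = 3.1429, and q_2* = 15.2727.
Expenditure on q_1: 7·3.1429 = 22; share = 0.1158.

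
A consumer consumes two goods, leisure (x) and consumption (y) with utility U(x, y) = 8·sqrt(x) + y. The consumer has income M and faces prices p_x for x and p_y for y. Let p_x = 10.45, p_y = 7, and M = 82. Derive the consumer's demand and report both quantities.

Thus x* = (4·p_y/p_x)² — independent of M — with the rest of income spent on y.
Plugging in: x* = (4·7/10.45)² = 7.1793, y* = 0.9966.

x* = 7.1793, y* = 0.9966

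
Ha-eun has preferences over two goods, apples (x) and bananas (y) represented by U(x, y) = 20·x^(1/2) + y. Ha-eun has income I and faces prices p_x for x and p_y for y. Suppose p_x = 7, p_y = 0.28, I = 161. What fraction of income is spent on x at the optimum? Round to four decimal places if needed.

share on x = 0.007

Utility is quasi-linear in y; the FOC for x is 10/√x = p_x/p_y.
Thus x* = (10·p_y/p_x)² — independent of I — with the rest of income spent on y.
Plugging in: x* = (10·0.28/7)² = 0.16, y* = 571.
Expenditure on x: 7·0.16 = 1.12; share = 0.007.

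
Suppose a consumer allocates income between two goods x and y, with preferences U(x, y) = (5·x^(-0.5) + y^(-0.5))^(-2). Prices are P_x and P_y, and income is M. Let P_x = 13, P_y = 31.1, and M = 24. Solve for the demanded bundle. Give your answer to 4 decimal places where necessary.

MU_x ∝ 5·x^(-1.5), MU_y ∝ y^(-1.5), so MRS = 5·(y/x)^(1.5) = P_x/P_y.
Solve for the ratio: y/x = [(1/5)·P_x/P_y]^(2/3).
With the ratio pinned down, the budget gives x* = M/(P_x + P_y·(y/x)) and y* = (y/x)·x*.
Numerically y/x = 0.191194, so x* = 24/(13 + 31.1·0.191194) = 1.2667 and y* = 0.191194·1.2667 = 0.2422.

x* = 1.2667, y* = 0.2422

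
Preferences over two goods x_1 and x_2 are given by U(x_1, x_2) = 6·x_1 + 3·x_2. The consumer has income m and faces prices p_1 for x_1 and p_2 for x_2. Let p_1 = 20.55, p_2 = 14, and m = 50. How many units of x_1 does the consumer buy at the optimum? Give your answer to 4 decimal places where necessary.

Numerically: x_1* = 2.4331, x_2* = 0.

x_1* = 2.4331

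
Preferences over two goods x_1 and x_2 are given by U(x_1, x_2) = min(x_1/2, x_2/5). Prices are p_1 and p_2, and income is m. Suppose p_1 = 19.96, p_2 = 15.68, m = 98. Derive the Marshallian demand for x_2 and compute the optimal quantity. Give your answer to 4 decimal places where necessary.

Leontief preferences: the optimum is at the kink where x_1/2 = x_2/5, i.e. x_2 = (5/2)·x_1.
Budget: p_1·x_1 + p_2·(5/2)·x_1 = m, so (2·p_1 + 5·p_2)·x_1 = 2·m.
Demand: x_1*(p_1,p_2,m) = 2·m/(2·p_1 + 5·p_2), x_2* = 5·m/(2·p_1 + 5·p_2).
Here 2·19.96 + 5·15.68 = 118.32, giving x_2* = 4.1413.

x_2* = 4.1413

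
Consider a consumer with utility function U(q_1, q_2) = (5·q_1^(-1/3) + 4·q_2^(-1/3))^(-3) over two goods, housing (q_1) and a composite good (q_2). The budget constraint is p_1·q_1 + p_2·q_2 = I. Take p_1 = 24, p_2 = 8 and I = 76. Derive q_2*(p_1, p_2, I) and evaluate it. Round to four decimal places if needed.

q_2* = 3.717

From the CES first-order condition, (5/4)·(q_2/q_1)^(4/3) = p_1/p_2.
Solve for the ratio: q_2/q_1 = [(4/5)·p_1/p_2]^(0.75).
With the ratio pinned down, the budget gives q_1* = I/(p_1 + p_2·(q_2/q_1)) and q_2* = (q_2/q_1)·q_1*.
Numerically q_2/q_1 = 1.928228, so q_1* = 76/(24 + 8·1.928228) = 1.9277 and q_2* = 1.928228·1.9277 = 3.717.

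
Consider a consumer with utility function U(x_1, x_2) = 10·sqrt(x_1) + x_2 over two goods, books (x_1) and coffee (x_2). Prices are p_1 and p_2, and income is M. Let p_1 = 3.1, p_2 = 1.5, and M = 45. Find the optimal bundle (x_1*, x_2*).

Thus x_1* = (5·p_2/p_1)² — independent of M — with the rest of income spent on x_2.
Plugging in: x_1* = (5·1.5/3.1)² = 5.8533, x_2* = 17.9032.

x_1* = 5.8533, x_2* = 17.9032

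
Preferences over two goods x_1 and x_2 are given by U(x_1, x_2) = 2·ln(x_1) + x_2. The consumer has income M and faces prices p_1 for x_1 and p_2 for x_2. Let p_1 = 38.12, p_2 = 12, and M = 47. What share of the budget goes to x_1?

share on x_1 = 0.5106

MU_x_1 = 2/x_1, MU_x_2 = 1. Tangency: 2/x_1 = p_1/p_2.
So x_1*(p_1,p_2) = 2·p_2/p_1, independent of income; and x_2* = (M − 2·p_2)/p_2.
At the given prices: x_1* = 2·12/38.12 = 0.6296, and x_2* = 1.9167.
Expenditure on x_1: 38.12·0.6296 = 24; share = 0.5106.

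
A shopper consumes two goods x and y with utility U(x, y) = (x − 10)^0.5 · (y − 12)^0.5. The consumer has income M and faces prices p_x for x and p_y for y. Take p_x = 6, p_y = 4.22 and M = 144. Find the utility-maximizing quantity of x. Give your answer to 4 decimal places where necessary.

After buying the subsistence bundle (10, 12), a share 0.5 of the remaining income goes to x: x* = 10 + 0.5·(M − 10p_x − 12p_y)/p_x.
Discretionary income = 144 − 10·6 − 12·4.22 = 33.36; x* = 10 + 0.5·33.36/6 = 12.78.

x* = 12.78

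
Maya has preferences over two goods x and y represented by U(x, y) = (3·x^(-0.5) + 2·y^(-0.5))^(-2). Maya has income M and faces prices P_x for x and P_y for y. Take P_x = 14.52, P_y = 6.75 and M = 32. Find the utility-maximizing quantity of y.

Substitute y = (y/x)·x into the budget: x* = M/(P_x + P_y·(y/x)).
Numerically y/x = 1.271689, so x* = 32/(14.52 + 6.75·1.271689) = 1.385 and y* = 1.271689·1.385 = 1.7614.

y* = 1.7614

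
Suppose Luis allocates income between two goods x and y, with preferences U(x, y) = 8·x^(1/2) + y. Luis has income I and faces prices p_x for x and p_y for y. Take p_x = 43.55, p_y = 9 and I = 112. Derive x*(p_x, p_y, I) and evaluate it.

Set MRS = p_x/p_y: 4·x^(−1/2) = p_x/p_y.
Solve: √x = 4·p_y/p_x, so x*(p_x,p_y) = (4·p_y/p_x)², and y* = (I − p_x·x*)/p_y.
Plugging in: x* = (4·9/43.55)² = 0.6833.

x* = 0.6833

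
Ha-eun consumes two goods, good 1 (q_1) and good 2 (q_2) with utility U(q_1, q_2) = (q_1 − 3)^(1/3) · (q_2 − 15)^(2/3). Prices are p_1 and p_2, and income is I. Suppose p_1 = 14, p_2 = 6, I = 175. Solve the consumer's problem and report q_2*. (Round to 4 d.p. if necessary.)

q_2* = 19.7778

This is Cobb-Douglas in (q_1−3, q_2−15): tangency gives 1/3·p_2·(q_2−15) = 2/3·p_1·(q_1−3).
Substituting into the budget: q_1* = 3 + 1/3·(I − 3·p_1 − 15·p_2)/p_1, and q_2* = 15 + 2/3·(…)/p_2.
Discretionary income = 175 − 3·14 − 15·6 = 43; q_2* = 15 + 2/3·43/6 = 19.7778.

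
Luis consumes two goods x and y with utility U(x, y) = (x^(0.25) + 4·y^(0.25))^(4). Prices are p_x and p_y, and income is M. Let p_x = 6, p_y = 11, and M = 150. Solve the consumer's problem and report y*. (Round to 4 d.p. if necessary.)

MRS = MU_x/MU_y = (1/4)·(y/x)^(0.75). Set equal to p_x/p_y.
Hence y/x = (4·p_x/p_y)^(1/(0.75)), i.e. raised to the 4/3 power.
With the ratio pinned down, the budget gives x* = M/(p_x + p_y·(y/x)) and y* = (y/x)·x*.
Numerically y/x = 2.829815, so x* = 150/(6 + 11·2.829815) = 4.0401 and y* = 2.829815·4.0401 = 11.4327.

y* = 11.4327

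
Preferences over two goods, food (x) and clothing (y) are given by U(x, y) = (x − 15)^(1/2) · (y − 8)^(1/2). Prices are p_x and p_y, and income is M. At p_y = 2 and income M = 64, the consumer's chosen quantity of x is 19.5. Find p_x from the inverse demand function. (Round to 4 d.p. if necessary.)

This is Cobb-Douglas in (x−15, y−8): tangency gives 0.5·p_y·(y−8) = 0.5·p_x·(x−15).
Substituting into the budget: x* = 15 + 0.5·(M − 15·p_x − 8·p_y)/p_x, and y* = 8 + 0.5·(…)/p_y.
Set x* = 19.5 in the demand function and solve for p_x: p_x = 2.

p_x = 2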